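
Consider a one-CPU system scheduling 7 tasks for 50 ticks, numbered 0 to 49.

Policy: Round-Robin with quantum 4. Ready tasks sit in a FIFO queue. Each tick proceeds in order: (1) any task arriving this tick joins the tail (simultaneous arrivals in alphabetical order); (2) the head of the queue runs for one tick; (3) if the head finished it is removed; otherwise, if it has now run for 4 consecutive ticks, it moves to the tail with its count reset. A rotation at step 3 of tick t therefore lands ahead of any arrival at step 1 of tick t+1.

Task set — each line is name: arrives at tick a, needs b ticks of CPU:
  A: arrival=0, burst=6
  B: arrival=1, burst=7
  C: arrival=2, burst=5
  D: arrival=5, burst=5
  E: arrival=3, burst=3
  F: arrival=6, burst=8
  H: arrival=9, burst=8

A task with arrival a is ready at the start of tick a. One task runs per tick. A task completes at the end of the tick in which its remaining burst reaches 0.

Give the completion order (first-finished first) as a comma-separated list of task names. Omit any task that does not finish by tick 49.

completion order = E, A, B, C, D, F, H

t=0: queue=[A] q_used=0 → run A
t=1: queue=[A,B] q_used=1 → run A
t=2: queue=[A,B,C] q_used=2 → run A
t=3: queue=[A,B,C,E] q_used=3 → run A
t=4: queue=[B,C,E,A] q_used=0 → run B
t=5: queue=[B,C,E,A,D] q_used=1 → run B
t=6: queue=[B,C,E,A,D,F] q_used=2 → run B
t=7: queue=[B,C,E,A,D,F] q_used=3 → run B
t=8: queue=[C,E,A,D,F,B] q_used=0 → run C
t=9: queue=[C,E,A,D,F,B,H] q_used=1 → run C
t=10: queue=[C,E,A,D,F,B,H] q_used=2 → run C
t=11: queue=[C,E,A,D,F,B,H] q_used=3 → run C
t=12: queue=[E,A,D,F,B,H,C] q_used=0 → run E
t=13: queue=[E,A,D,F,B,H,C] q_used=1 → run E
t=14: queue=[E,A,D,F,B,H,C] q_used=2 → run E
t=15: queue=[A,D,F,B,H,C] q_used=0 → run A
t=16: queue=[A,D,F,B,H,C] q_used=1 → run A
t=17: queue=[D,F,B,H,C] q_used=0 → run D
t=18: queue=[D,F,B,H,C] q_used=1 → run D
t=19: queue=[D,F,B,H,C] q_used=2 → run D
t=20: queue=[D,F,B,H,C] q_used=3 → run D
t=21: queue=[F,B,H,C,D] q_used=0 → run F
t=22: queue=[F,B,H,C,D] q_used=1 → run F
t=23: queue=[F,B,H,C,D] q_used=2 → run F
t=24: queue=[F,B,H,C,D] q_used=3 → run F
t=25: queue=[B,H,C,D,F] q_used=0 → run B
t=26: queue=[B,H,C,D,F] q_used=1 → run B
t=27: queue=[B,H,C,D,F] q_used=2 → run B
t=28: queue=[H,C,D,F] q_used=0 → run H
t=29: queue=[H,C,D,F] q_used=1 → run H
t=30: queue=[H,C,D,F] q_used=2 → run H
t=31: queue=[H,C,D,F] q_used=3 → run H
t=32: queue=[C,D,F,H] q_used=0 → run C
t=33: queue=[D,F,H] q_used=0 → run D
t=34: queue=[F,H] q_used=0 → run F
t=35: queue=[F,H] q_used=1 → run F
t=36: queue=[F,H] q_used=2 → run F
t=37: queue=[F,H] q_used=3 → run F
t=38: queue=[H] q_used=0 → run H
t=39: queue=[H] q_used=1 → run H
t=40: queue=[H] q_used=2 → run H
t=41: queue=[H] q_used=3 → run H
t=42: (idle)
t=43: (idle)
t=44: (idle)
t=45: (idle)
t=46: (idle)
t=47: (idle)
t=48: (idle)
t=49: (idle)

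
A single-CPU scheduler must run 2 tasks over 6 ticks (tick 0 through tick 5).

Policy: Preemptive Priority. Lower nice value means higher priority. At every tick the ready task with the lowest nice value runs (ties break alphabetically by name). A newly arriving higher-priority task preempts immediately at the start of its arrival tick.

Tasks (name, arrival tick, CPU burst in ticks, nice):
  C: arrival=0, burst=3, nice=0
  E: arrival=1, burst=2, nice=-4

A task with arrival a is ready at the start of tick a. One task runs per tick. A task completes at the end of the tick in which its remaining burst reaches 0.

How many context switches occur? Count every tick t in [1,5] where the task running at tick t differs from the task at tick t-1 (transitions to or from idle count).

context switches = 3

t=0: ready={C} → run C
t=1: ready={C,E} → run E
t=2: ready={C,E} → run E
t=3: ready={C} → run C
t=4: ready={C} → run C
t=5: (idle)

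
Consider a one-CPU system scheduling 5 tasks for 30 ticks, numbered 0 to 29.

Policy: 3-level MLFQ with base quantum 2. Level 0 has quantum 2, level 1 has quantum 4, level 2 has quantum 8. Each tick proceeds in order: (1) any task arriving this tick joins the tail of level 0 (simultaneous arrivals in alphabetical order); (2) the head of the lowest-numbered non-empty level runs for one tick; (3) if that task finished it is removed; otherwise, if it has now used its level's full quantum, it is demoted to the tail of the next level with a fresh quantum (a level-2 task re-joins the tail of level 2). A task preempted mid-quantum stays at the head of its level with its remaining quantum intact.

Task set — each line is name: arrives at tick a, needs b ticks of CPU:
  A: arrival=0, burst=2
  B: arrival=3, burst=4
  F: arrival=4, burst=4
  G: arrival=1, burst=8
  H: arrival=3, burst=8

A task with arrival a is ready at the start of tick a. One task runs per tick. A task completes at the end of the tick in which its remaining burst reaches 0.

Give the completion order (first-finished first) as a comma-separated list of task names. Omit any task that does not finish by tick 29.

completion order = A, B, F, G, H

t=0: L0/L1/L2 = A/-/- → run A
t=1: L0/L1/L2 = AG/-/- → run A
t=2: L0/L1/L2 = G/-/- → run G
t=3: L0/L1/L2 = GBH/-/- → run G
t=4: L0/L1/L2 = BHF/G/- → run B
t=5: L0/L1/L2 = BHF/G/- → run B
t=6: L0/L1/L2 = HF/GB/- → run H
t=7: L0/L1/L2 = HF/GB/- → run H
t=8: L0/L1/L2 = F/GBH/- → run F
t=9: L0/L1/L2 = F/GBH/- → run F
t=10: L0/L1/L2 = -/GBHF/- → run G
t=11: L0/L1/L2 = -/GBHF/- → run G
t=12: L0/L1/L2 = -/GBHF/- → run G
t=13: L0/L1/L2 = -/GBHF/- → run G
t=14: L0/L1/L2 = -/BHF/G → run B
t=15: L0/L1/L2 = -/BHF/G → run B
t=16: L0/L1/L2 = -/HF/G → run H
t=17: L0/L1/L2 = -/HF/G → run H
t=18: L0/L1/L2 = -/HF/G → run H
t=19: L0/L1/L2 = -/HF/G → run H
t=20: L0/L1/L2 = -/F/GH → run F
t=21: L0/L1/L2 = -/F/GH → run F
t=22: L0/L1/L2 = -/-/GH → run G
t=23: L0/L1/L2 = -/-/GH → run G
t=24: L0/L1/L2 = -/-/H → run H
t=25: L0/L1/L2 = -/-/H → run H
t=26: (idle)
t=27: (idle)
t=28: (idle)
t=29: (idle)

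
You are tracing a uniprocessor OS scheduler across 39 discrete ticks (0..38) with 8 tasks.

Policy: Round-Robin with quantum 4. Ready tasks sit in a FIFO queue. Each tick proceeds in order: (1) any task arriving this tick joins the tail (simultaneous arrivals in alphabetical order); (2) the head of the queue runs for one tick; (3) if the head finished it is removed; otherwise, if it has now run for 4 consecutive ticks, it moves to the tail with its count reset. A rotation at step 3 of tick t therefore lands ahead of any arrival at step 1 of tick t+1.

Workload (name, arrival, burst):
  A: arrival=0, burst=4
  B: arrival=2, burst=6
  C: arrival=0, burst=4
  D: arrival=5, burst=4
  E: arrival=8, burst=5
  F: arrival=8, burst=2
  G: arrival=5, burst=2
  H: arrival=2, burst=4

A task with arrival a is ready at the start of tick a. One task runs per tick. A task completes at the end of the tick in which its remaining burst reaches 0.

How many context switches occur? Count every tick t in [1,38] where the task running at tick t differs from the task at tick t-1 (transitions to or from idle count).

context switches = 10

t=0: queue=[A,C] q_used=0 → run A
t=1: queue=[A,C] q_used=1 → run A
t=2: queue=[A,C,B,H] q_used=2 → run A
t=3: queue=[A,C,B,H] q_used=3 → run A
t=4: queue=[C,B,H] q_used=0 → run C
t=5: queue=[C,B,H,D,G] q_used=1 → run C
t=6: queue=[C,B,H,D,G] q_used=2 → run C
t=7: queue=[C,B,H,D,G] q_used=3 → run C
t=8: queue=[B,H,D,G,E,F] q_used=0 → run B
t=9: queue=[B,H,D,G,E,F] q_used=1 → run B
t=10: queue=[B,H,D,G,E,F] q_used=2 → run B
t=11: queue=[B,H,D,G,E,F] q_used=3 → run B
t=12: queue=[H,D,G,E,F,B] q_used=0 → run H
t=13: queue=[H,D,G,E,F,B] q_used=1 → run H
t=14: queue=[H,D,G,E,F,B] q_used=2 → run H
t=15: queue=[H,D,G,E,F,B] q_used=3 → run H
t=16: queue=[D,G,E,F,B] q_used=0 → run D
t=17: queue=[D,G,E,F,B] q_used=1 → run D
t=18: queue=[D,G,E,F,B] q_used=2 → run D
t=19: queue=[D,G,E,F,B] q_used=3 → run D
t=20: queue=[G,E,F,B] q_used=0 → run G
t=21: queue=[G,E,F,B] q_used=1 → run G
t=22: queue=[E,F,B] q_used=0 → run E
t=23: queue=[E,F,B] q_used=1 → run E
t=24: queue=[E,F,B] q_used=2 → run E
t=25: queue=[E,F,B] q_used=3 → run E
t=26: queue=[F,B,E] q_used=0 → run F
t=27: queue=[F,B,E] q_used=1 → run F
t=28: queue=[B,E] q_used=0 → run B
t=29: queue=[B,E] q_used=1 → run B
t=30: queue=[E] q_used=0 → run E
t=31: (idle)
t=32: (idle)
t=33: (idle)
t=34: (idle)
t=35: (idle)
t=36: (idle)
t=37: (idle)
t=38: (idle)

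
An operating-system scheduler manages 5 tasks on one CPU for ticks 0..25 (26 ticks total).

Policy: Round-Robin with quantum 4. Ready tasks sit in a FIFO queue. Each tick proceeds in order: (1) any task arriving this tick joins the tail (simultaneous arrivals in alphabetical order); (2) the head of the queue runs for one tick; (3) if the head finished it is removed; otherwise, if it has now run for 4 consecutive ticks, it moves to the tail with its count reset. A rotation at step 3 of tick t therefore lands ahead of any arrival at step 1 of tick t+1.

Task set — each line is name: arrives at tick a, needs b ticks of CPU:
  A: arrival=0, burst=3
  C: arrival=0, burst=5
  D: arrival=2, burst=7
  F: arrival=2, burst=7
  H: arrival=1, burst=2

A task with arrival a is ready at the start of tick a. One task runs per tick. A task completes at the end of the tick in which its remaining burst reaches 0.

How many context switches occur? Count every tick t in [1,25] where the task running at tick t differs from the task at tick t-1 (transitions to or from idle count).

t=0: queue=[A,C] q_used=0 → run A
t=1: queue=[A,C,H] q_used=1 → run A
t=2: queue=[A,C,H,D,F] q_used=2 → run A
t=3: queue=[C,H,D,F] q_used=0 → run C
t=4: queue=[C,H,D,F] q_used=1 → run C
t=5: queue=[C,H,D,F] q_used=2 → run C
t=6: queue=[C,H,D,F] q_used=3 → run C
t=7: queue=[H,D,F,C] q_used=0 → run H
t=8: queue=[H,D,F,C] q_used=1 → run H
t=9: queue=[D,F,C] q_used=0 → run D
t=10: queue=[D,F,C] q_used=1 → run D
t=11: queue=[D,F,C] q_used=2 → run D
t=12: queue=[D,F,C] q_used=3 → run D
t=13: queue=[F,C,D] q_used=0 → run F
t=14: queue=[F,C,D] q_used=1 → run F
t=15: queue=[F,C,D] q_used=2 → run F
t=16: queue=[F,C,D] q_used=3 → run F
t=17: queue=[C,D,F] q_used=0 → run C
t=18: queue=[D,F] q_used=0 → run D
t=19: queue=[D,F] q_used=1 → run D
t=20: queue=[D,F] q_used=2 → run D
t=21: queue=[F] q_used=0 → run F
t=22: queue=[F] q_used=1 → run F
t=23: queue=[F] q_used=2 → run F
t=24: (idle)
t=25: (idle)

context switches = 8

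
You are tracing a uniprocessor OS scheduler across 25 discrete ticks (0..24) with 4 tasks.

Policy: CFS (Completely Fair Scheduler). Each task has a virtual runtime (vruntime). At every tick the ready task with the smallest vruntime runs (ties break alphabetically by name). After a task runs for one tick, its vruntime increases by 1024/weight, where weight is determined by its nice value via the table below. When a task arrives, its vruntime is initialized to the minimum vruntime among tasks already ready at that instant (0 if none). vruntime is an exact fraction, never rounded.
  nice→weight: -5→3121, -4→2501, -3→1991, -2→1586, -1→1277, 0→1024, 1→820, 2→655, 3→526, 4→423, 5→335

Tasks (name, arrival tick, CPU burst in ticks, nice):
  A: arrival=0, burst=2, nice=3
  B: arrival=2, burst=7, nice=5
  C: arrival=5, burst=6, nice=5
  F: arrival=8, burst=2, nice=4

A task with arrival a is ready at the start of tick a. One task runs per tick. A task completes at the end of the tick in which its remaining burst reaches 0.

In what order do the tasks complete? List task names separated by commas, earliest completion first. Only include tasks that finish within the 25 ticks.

t=0: vr[A=0] → run A
t=1: vr[A=512/263] → run A
t=2: vr[B=0] → run B
t=3: vr[B=1024/335] → run B
t=4: vr[B=2048/335] → run B
t=5: vr[B=3072/335 C=3072/335] → run B
t=6: vr[B=4096/335 C=3072/335] → run C
t=7: vr[B=4096/335 C=4096/335] → run B
t=8: vr[B=1024/67 C=4096/335 F=4096/335] → run C
t=9: vr[B=1024/67 C=1024/67 F=4096/335] → run F
t=10: vr[B=1024/67 C=1024/67 F=2075648/141705] → run F
t=11: vr[B=1024/67 C=1024/67] → run B
t=12: vr[B=6144/335 C=1024/67] → run C
t=13: vr[B=6144/335 C=6144/335] → run B
t=14: vr[C=6144/335] → run C
t=15: vr[C=7168/335] → run C
t=16: vr[C=8192/335] → run C
t=17: (idle)
t=18: (idle)
t=19: (idle)
t=20: (idle)
t=21: (idle)
t=22: (idle)
t=23: (idle)
t=24: (idle)

completion order = A, F, B, C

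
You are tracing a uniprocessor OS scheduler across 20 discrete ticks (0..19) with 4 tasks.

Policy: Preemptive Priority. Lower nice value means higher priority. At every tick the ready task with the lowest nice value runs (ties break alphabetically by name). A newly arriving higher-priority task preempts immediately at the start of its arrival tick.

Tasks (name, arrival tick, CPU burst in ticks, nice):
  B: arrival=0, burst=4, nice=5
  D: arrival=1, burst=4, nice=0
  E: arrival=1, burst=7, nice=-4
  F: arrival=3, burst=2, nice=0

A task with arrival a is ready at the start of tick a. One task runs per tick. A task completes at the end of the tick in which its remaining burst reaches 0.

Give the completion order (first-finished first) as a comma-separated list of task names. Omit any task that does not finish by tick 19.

completion order = E, D, F, B

t=0: ready={B} → run B
t=1: ready={B,D,E} → run E
t=2: ready={B,D,E} → run E
t=3: ready={B,D,E,F} → run E
t=4: ready={B,D,E,F} → run E
t=5: ready={B,D,E,F} → run E
t=6: ready={B,D,E,F} → run E
t=7: ready={B,D,E,F} → run E
t=8: ready={B,D,F} → run D
t=9: ready={B,D,F} → run D
t=10: ready={B,D,F} → run D
t=11: ready={B,D,F} → run D
t=12: ready={B,F} → run F
t=13: ready={B,F} → run F
t=14: ready={B} → run B
t=15: ready={B} → run B
t=16: ready={B} → run B
t=17: (idle)
t=18: (idle)
t=19: (idle)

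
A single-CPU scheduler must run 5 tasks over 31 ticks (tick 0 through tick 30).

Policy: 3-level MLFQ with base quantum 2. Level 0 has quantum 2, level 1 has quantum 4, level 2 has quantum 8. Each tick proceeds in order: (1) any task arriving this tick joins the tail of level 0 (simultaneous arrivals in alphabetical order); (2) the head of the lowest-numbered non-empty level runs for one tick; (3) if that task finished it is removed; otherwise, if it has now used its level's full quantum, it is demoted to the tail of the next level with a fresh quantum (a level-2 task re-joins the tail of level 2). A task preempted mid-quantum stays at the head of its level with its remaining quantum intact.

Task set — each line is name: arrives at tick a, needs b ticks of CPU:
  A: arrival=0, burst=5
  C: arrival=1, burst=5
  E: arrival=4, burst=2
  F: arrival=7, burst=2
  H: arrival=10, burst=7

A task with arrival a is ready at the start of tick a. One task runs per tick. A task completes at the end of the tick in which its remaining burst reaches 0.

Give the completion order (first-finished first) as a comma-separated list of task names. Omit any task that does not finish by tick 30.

t=0: L0/L1/L2 = A/-/- → run A
t=1: L0/L1/L2 = AC/-/- → run A
t=2: L0/L1/L2 = C/A/- → run C
t=3: L0/L1/L2 = C/A/- → run C
t=4: L0/L1/L2 = E/AC/- → run E
t=5: L0/L1/L2 = E/AC/- → run E
t=6: L0/L1/L2 = -/AC/- → run A
t=7: L0/L1/L2 = F/AC/- → run F
t=8: L0/L1/L2 = F/AC/- → run F
t=9: L0/L1/L2 = -/AC/- → run A
t=10: L0/L1/L2 = H/AC/- → run H
t=11: L0/L1/L2 = H/AC/- → run H
t=12: L0/L1/L2 = -/ACH/- → run A
t=13: L0/L1/L2 = -/CH/- → run C
t=14: L0/L1/L2 = -/CH/- → run C
t=15: L0/L1/L2 = -/CH/- → run C
t=16: L0/L1/L2 = -/H/- → run H
t=17: L0/L1/L2 = -/H/- → run H
t=18: L0/L1/L2 = -/H/- → run H
t=19: L0/L1/L2 = -/H/- → run H
t=20: L0/L1/L2 = -/-/H → run H
t=21: (idle)
t=22: (idle)
t=23: (idle)
t=24: (idle)
t=25: (idle)
t=26: (idle)
t=27: (idle)
t=28: (idle)
t=29: (idle)
t=30: (idle)

completion order = E, F, A, C, H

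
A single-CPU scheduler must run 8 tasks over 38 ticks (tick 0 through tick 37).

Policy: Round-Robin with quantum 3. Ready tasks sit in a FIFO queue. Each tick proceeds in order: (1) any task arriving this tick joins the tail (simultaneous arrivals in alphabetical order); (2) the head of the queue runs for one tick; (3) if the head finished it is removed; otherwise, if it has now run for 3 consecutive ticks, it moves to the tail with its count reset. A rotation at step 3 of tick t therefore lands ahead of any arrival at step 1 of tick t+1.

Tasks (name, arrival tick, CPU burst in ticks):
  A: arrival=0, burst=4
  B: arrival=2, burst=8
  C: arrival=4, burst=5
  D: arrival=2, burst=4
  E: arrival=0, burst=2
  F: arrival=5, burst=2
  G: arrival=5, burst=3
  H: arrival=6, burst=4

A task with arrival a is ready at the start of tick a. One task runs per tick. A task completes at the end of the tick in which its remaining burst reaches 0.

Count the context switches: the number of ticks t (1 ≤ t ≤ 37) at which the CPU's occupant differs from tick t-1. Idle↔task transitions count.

t=0: queue=[A,E] q_used=0 → run A
t=1: queue=[A,E] q_used=1 → run A
t=2: queue=[A,E,B,D] q_used=2 → run A
t=3: queue=[E,B,D,A] q_used=0 → run E
t=4: queue=[E,B,D,A,C] q_used=1 → run E
t=5: queue=[B,D,A,C,F,G] q_used=0 → run B
t=6: queue=[B,D,A,C,F,G,H] q_used=1 → run B
t=7: queue=[B,D,A,C,F,G,H] q_used=2 → run B
t=8: queue=[D,A,C,F,G,H,B] q_used=0 → run D
t=9: queue=[D,A,C,F,G,H,B] q_used=1 → run D
t=10: queue=[D,A,C,F,G,H,B] q_used=2 → run D
t=11: queue=[A,C,F,G,H,B,D] q_used=0 → run A
t=12: queue=[C,F,G,H,B,D] q_used=0 → run C
t=13: queue=[C,F,G,H,B,D] q_used=1 → run C
t=14: queue=[C,F,G,H,B,D] q_used=2 → run C
t=15: queue=[F,G,H,B,D,C] q_used=0 → run F
t=16: queue=[F,G,H,B,D,C] q_used=1 → run F
t=17: queue=[G,H,B,D,C] q_used=0 → run G
t=18: queue=[G,H,B,D,C] q_used=1 → run G
t=19: queue=[G,H,B,D,C] q_used=2 → run G
t=20: queue=[H,B,D,C] q_used=0 → run H
t=21: queue=[H,B,D,C] q_used=1 → run H
t=22: queue=[H,B,D,C] q_used=2 → run H
t=23: queue=[B,D,C,H] q_used=0 → run B
t=24: queue=[B,D,C,H] q_used=1 → run B
t=25: queue=[B,D,C,H] q_used=2 → run B
t=26: queue=[D,C,H,B] q_used=0 → run D
t=27: queue=[C,H,B] q_used=0 → run C
t=28: queue=[C,H,B] q_used=1 → run C
t=29: queue=[H,B] q_used=0 → run H
t=30: queue=[B] q_used=0 → run B
t=31: queue=[B] q_used=1 → run B
t=32: (idle)
t=33: (idle)
t=34: (idle)
t=35: (idle)
t=36: (idle)
t=37: (idle)

context switches = 14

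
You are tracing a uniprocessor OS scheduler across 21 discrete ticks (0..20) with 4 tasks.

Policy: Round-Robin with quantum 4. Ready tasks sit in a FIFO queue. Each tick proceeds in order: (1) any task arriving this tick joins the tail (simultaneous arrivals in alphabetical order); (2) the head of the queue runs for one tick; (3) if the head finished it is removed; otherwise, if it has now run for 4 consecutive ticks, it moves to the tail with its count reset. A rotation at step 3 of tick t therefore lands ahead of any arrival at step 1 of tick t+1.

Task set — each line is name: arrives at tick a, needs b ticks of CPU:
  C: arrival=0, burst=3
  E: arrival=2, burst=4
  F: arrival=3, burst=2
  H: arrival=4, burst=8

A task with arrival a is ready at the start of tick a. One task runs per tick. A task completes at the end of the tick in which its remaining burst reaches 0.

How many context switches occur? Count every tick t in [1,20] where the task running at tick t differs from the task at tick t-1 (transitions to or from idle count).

context switches = 4

t=0: queue=[C] q_used=0 → run C
t=1: queue=[C] q_used=1 → run C
t=2: queue=[C,E] q_used=2 → run C
t=3: queue=[E,F] q_used=0 → run E
t=4: queue=[E,F,H] q_used=1 → run E
t=5: queue=[E,F,H] q_used=2 → run E
t=6: queue=[E,F,H] q_used=3 → run E
t=7: queue=[F,H] q_used=0 → run F
t=8: queue=[F,H] q_used=1 → run F
t=9: queue=[H] q_used=0 → run H
t=10: queue=[H] q_used=1 → run H
t=11: queue=[H] q_used=2 → run H
t=12: queue=[H] q_used=3 → run H
t=13: queue=[H] q_used=0 → run H
t=14: queue=[H] q_used=1 → run H
t=15: queue=[H] q_used=2 → run H
t=16: queue=[H] q_used=3 → run H
t=17: (idle)
t=18: (idle)
t=19: (idle)
t=20: (idle)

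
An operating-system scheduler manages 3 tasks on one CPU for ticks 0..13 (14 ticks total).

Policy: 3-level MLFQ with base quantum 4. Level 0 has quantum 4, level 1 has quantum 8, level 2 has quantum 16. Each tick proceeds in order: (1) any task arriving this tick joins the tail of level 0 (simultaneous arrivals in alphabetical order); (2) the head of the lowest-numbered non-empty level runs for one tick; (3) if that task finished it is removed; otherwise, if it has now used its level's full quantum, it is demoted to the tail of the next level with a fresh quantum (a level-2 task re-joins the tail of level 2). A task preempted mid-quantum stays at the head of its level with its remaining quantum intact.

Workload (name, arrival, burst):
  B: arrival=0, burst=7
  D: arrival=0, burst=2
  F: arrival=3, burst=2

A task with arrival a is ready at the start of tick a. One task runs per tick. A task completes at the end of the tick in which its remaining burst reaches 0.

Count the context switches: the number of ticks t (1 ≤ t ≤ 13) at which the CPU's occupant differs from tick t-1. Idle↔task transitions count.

t=0: L0/L1/L2 = BD/-/- → run B
t=1: L0/L1/L2 = BD/-/- → run B
t=2: L0/L1/L2 = BD/-/- → run B
t=3: L0/L1/L2 = BDF/-/- → run B
t=4: L0/L1/L2 = DF/B/- → run D
t=5: L0/L1/L2 = DF/B/- → run D
t=6: L0/L1/L2 = F/B/- → run F
t=7: L0/L1/L2 = F/B/- → run F
t=8: L0/L1/L2 = -/B/- → run B
t=9: L0/L1/L2 = -/B/- → run B
t=10: L0/L1/L2 = -/B/- → run B
t=11: (idle)
t=12: (idle)
t=13: (idle)

context switches = 4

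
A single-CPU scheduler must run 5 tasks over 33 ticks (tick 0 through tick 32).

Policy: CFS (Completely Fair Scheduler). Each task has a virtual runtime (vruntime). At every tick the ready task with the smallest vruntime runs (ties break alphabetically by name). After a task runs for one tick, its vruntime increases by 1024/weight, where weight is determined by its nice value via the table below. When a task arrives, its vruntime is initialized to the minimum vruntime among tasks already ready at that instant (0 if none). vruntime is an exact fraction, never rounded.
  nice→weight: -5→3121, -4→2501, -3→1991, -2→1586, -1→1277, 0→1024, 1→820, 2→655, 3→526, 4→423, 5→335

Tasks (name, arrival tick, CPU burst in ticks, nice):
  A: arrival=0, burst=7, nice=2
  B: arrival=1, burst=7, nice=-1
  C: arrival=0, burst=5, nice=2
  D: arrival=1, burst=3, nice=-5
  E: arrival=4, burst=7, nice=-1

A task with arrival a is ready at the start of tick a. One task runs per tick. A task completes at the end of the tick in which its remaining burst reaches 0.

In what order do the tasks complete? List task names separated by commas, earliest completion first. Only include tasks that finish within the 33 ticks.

completion order = D, B, E, C, A

t=0: vr[A=0 C=0] → run A
t=1: vr[A=1024/655 B=0 C=0 D=0] → run B
t=2: vr[A=1024/655 B=1024/1277 C=0 D=0] → run C
t=3: vr[A=1024/655 B=1024/1277 C=1024/655 D=0] → run D
t=4: vr[A=1024/655 B=1024/1277 C=1024/655 D=1024/3121 E=1024/3121] → run D
t=5: vr[A=1024/655 B=1024/1277 C=1024/655 D=2048/3121 E=1024/3121] → run E
t=6: vr[A=1024/655 B=1024/1277 C=1024/655 D=2048/3121 E=4503552/3985517] → run D
t=7: vr[A=1024/655 B=1024/1277 C=1024/655 E=4503552/3985517] → run B
t=8: vr[A=1024/655 B=2048/1277 C=1024/655 E=4503552/3985517] → run E
t=9: vr[A=1024/655 B=2048/1277 C=1024/655 E=7699456/3985517] → run A
t=10: vr[A=2048/655 B=2048/1277 C=1024/655 E=7699456/3985517] → run C
t=11: vr[A=2048/655 B=2048/1277 C=2048/655 E=7699456/3985517] → run B
t=12: vr[A=2048/655 B=3072/1277 C=2048/655 E=7699456/3985517] → run E
t=13: vr[A=2048/655 B=3072/1277 C=2048/655 E=10895360/3985517] → run B
t=14: vr[A=2048/655 B=4096/1277 C=2048/655 E=10895360/3985517] → run E
t=15: vr[A=2048/655 B=4096/1277 C=2048/655 E=14091264/3985517] → run A
t=16: vr[A=3072/655 B=4096/1277 C=2048/655 E=14091264/3985517] → run C
t=17: vr[A=3072/655 B=4096/1277 C=3072/655 E=14091264/3985517] → run B
t=18: vr[A=3072/655 B=5120/1277 C=3072/655 E=14091264/3985517] → run E
t=19: vr[A=3072/655 B=5120/1277 C=3072/655 E=17287168/3985517] → run B
t=20: vr[A=3072/655 B=6144/1277 C=3072/655 E=17287168/3985517] → run E
t=21: vr[A=3072/655 B=6144/1277 C=3072/655 E=20483072/3985517] → run A
t=22: vr[A=4096/655 B=6144/1277 C=3072/655 E=20483072/3985517] → run C
t=23: vr[A=4096/655 B=6144/1277 C=4096/655 E=20483072/3985517] → run B
t=24: vr[A=4096/655 C=4096/655 E=20483072/3985517] → run E
t=25: vr[A=4096/655 C=4096/655] → run A
t=26: vr[A=1024/131 C=4096/655] → run C
t=27: vr[A=1024/131] → run A
t=28: vr[A=6144/655] → run A
t=29: (idle)
t=30: (idle)
t=31: (idle)
t=32: (idle)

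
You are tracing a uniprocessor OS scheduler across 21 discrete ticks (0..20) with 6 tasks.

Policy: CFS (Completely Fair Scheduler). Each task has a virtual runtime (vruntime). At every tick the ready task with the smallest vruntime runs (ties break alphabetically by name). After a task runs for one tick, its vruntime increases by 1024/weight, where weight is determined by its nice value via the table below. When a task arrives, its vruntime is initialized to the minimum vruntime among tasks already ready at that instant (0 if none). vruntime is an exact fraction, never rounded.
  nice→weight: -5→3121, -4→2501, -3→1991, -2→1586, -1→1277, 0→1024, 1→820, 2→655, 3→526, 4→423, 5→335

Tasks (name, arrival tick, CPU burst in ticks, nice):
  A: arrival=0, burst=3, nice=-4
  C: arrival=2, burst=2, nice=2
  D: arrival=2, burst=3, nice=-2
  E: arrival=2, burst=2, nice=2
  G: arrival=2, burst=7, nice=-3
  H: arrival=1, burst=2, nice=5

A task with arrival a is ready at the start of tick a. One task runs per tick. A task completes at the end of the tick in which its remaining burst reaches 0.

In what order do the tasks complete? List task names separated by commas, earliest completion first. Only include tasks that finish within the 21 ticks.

t=0: vr[A=0] → run A
t=1: vr[A=1024/2501 H=1024/2501] → run A
t=2: vr[A=2048/2501 C=1024/2501 D=1024/2501 E=1024/2501 G=1024/2501 H=1024/2501] → run C
t=3: vr[A=2048/2501 C=3231744/1638155 D=1024/2501 E=1024/2501 G=1024/2501 H=1024/2501] → run D
t=4: vr[A=2048/2501 C=3231744/1638155 D=34304/32513 E=1024/2501 G=1024/2501 H=1024/2501] → run E
t=5: vr[A=2048/2501 C=3231744/1638155 D=34304/32513 E=3231744/1638155 G=1024/2501 H=1024/2501] → run G
t=6: vr[A=2048/2501 C=3231744/1638155 D=34304/32513 E=3231744/1638155 G=4599808/4979491 H=1024/2501] → run H
t=7: vr[A=2048/2501 C=3231744/1638155 D=34304/32513 E=3231744/1638155 G=4599808/4979491 H=2904064/837835] → run A
t=8: vr[C=3231744/1638155 D=34304/32513 E=3231744/1638155 G=4599808/4979491 H=2904064/837835] → run G
t=9: vr[C=3231744/1638155 D=34304/32513 E=3231744/1638155 G=7160832/4979491 H=2904064/837835] → run D
t=10: vr[C=3231744/1638155 D=55296/32513 E=3231744/1638155 G=7160832/4979491 H=2904064/837835] → run G
t=11: vr[C=3231744/1638155 D=55296/32513 E=3231744/1638155 G=9721856/4979491 H=2904064/837835] → run D
t=12: vr[C=3231744/1638155 E=3231744/1638155 G=9721856/4979491 H=2904064/837835] → run G
t=13: vr[C=3231744/1638155 E=3231744/1638155 G=12282880/4979491 H=2904064/837835] → run C
t=14: vr[E=3231744/1638155 G=12282880/4979491 H=2904064/837835] → run E
t=15: vr[G=12282880/4979491 H=2904064/837835] → run G
t=16: vr[G=14843904/4979491 H=2904064/837835] → run G
t=17: vr[G=17404928/4979491 H=2904064/837835] → run H
t=18: vr[G=17404928/4979491] → run G
t=19: (idle)
t=20: (idle)

completion order = A, D, C, E, H, G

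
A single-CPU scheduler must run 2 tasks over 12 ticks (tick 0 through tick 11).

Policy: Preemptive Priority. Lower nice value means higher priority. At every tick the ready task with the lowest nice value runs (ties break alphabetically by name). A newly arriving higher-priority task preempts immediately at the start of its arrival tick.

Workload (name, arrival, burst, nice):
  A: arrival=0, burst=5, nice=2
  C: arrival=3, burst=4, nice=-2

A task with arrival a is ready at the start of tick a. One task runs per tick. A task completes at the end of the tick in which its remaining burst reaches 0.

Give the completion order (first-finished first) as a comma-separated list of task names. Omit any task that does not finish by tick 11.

t=0: ready={A} → run A
t=1: ready={A} → run A
t=2: ready={A} → run A
t=3: ready={A,C} → run C
t=4: ready={A,C} → run C
t=5: ready={A,C} → run C
t=6: ready={A,C} → run C
t=7: ready={A} → run A
t=8: ready={A} → run A
t=9: (idle)
t=10: (idle)
t=11: (idle)

completion order = C, A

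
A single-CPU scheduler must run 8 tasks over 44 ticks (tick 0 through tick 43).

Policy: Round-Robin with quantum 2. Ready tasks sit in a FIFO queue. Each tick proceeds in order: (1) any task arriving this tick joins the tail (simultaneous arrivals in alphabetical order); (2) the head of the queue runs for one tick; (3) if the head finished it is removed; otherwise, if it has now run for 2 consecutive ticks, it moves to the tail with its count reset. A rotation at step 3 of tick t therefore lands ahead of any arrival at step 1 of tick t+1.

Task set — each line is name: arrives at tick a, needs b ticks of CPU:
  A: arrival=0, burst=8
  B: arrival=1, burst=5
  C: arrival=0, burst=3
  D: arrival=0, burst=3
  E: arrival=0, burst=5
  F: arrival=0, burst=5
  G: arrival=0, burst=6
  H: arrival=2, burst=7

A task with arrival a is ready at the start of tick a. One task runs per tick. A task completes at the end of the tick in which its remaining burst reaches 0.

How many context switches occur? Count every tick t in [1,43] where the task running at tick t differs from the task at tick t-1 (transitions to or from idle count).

t=0: queue=[A,C,D,E,F,G] q_used=0 → run A
t=1: queue=[A,C,D,E,F,G,B] q_used=1 → run A
t=2: queue=[C,D,E,F,G,B,A,H] q_used=0 → run C
t=3: queue=[C,D,E,F,G,B,A,H] q_used=1 → run C
t=4: queue=[D,E,F,G,B,A,H,C] q_used=0 → run D
t=5: queue=[D,E,F,G,B,A,H,C] q_used=1 → run D
t=6: queue=[E,F,G,B,A,H,C,D] q_used=0 → run E
t=7: queue=[E,F,G,B,A,H,C,D] q_used=1 → run E
t=8: queue=[F,G,B,A,H,C,D,E] q_used=0 → run F
t=9: queue=[F,G,B,A,H,C,D,E] q_used=1 → run F
t=10: queue=[G,B,A,H,C,D,E,F] q_used=0 → run G
t=11: queue=[G,B,A,H,C,D,E,F] q_used=1 → run G
t=12: queue=[B,A,H,C,D,E,F,G] q_used=0 → run B
t=13: queue=[B,A,H,C,D,E,F,G] q_used=1 → run B
t=14: queue=[A,H,C,D,E,F,G,B] q_used=0 → run A
t=15: queue=[A,H,C,D,E,F,G,B] q_used=1 → run A
t=16: queue=[H,C,D,E,F,G,B,A] q_used=0 → run H
t=17: queue=[H,C,D,E,F,G,B,A] q_used=1 → run H
t=18: queue=[C,D,E,F,G,B,A,H] q_used=0 → run C
t=19: queue=[D,E,F,G,B,A,H] q_used=0 → run D
t=20: queue=[E,F,G,B,A,H] q_used=0 → run E
t=21: queue=[E,F,G,B,A,H] q_used=1 → run E
t=22: queue=[F,G,B,A,H,E] q_used=0 → run F
t=23: queue=[F,G,B,A,H,E] q_used=1 → run F
t=24: queue=[G,B,A,H,E,F] q_used=0 → run G
t=25: queue=[G,B,A,H,E,F] q_used=1 → run G
t=26: queue=[B,A,H,E,F,G] q_used=0 → run B
t=27: queue=[B,A,H,E,F,G] q_used=1 → run B
t=28: queue=[A,H,E,F,G,B] q_used=0 → run A
t=29: queue=[A,H,E,F,G,B] q_used=1 → run A
t=30: queue=[H,E,F,G,B,A] q_used=0 → run H
t=31: queue=[H,E,F,G,B,A] q_used=1 → run H
t=32: queue=[E,F,G,B,A,H] q_used=0 → run E
t=33: queue=[F,G,B,A,H] q_used=0 → run F
t=34: queue=[G,B,A,H] q_used=0 → run G
t=35: queue=[G,B,A,H] q_used=1 → run G
t=36: queue=[B,A,H] q_used=0 → run B
t=37: queue=[A,H] q_used=0 → run A
t=38: queue=[A,H] q_used=1 → run A
t=39: queue=[H] q_used=0 → run H
t=40: queue=[H] q_used=1 → run H
t=41: queue=[H] q_used=0 → run H
t=42: (idle)
t=43: (idle)

context switches = 23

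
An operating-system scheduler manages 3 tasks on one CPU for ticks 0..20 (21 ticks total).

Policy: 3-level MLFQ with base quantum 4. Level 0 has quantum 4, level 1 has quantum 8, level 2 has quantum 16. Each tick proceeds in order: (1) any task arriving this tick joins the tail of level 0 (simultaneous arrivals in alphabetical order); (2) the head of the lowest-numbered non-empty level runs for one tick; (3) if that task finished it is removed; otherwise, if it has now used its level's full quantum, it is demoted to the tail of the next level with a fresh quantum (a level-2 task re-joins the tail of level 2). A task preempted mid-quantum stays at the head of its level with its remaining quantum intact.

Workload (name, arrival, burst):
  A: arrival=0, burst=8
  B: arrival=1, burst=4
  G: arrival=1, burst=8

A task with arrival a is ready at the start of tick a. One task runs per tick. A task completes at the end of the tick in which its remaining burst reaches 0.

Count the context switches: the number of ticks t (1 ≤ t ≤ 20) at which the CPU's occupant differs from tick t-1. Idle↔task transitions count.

t=0: L0/L1/L2 = A/-/- → run A
t=1: L0/L1/L2 = ABG/-/- → run A
t=2: L0/L1/L2 = ABG/-/- → run A
t=3: L0/L1/L2 = ABG/-/- → run A
t=4: L0/L1/L2 = BG/A/- → run B
t=5: L0/L1/L2 = BG/A/- → run B
t=6: L0/L1/L2 = BG/A/- → run B
t=7: L0/L1/L2 = BG/A/- → run B
t=8: L0/L1/L2 = G/A/- → run G
t=9: L0/L1/L2 = G/A/- → run G
t=10: L0/L1/L2 = G/A/- → run G
t=11: L0/L1/L2 = G/A/- → run G
t=12: L0/L1/L2 = -/AG/- → run A
t=13: L0/L1/L2 = -/AG/- → run A
t=14: L0/L1/L2 = -/AG/- → run A
t=15: L0/L1/L2 = -/AG/- → run A
t=16: L0/L1/L2 = -/G/- → run G
t=17: L0/L1/L2 = -/G/- → run G
t=18: L0/L1/L2 = -/G/- → run G
t=19: L0/L1/L2 = -/G/- → run G
t=20: (idle)

context switches = 5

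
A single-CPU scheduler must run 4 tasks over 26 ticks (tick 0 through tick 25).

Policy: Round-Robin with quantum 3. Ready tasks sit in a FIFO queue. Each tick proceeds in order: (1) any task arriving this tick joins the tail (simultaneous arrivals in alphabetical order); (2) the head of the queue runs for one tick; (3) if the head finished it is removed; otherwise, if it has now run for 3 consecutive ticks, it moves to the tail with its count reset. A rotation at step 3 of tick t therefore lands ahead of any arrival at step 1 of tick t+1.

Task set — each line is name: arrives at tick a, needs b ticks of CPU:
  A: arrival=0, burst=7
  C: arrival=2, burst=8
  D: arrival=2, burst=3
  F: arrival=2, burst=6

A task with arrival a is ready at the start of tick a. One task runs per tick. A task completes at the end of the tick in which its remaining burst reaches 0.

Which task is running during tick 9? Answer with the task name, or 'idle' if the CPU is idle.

t=0: queue=[A] q_used=0 → run A
t=1: queue=[A] q_used=1 → run A
t=2: queue=[A,C,D,F] q_used=2 → run A
t=3: queue=[C,D,F,A] q_used=0 → run C
t=4: queue=[C,D,F,A] q_used=1 → run C
t=5: queue=[C,D,F,A] q_used=2 → run C
t=6: queue=[D,F,A,C] q_used=0 → run D
t=7: queue=[D,F,A,C] q_used=1 → run D
t=8: queue=[D,F,A,C] q_used=2 → run D
t=9: queue=[F,A,C] q_used=0 → run F
t=10: queue=[F,A,C] q_used=1 → run F
t=11: queue=[F,A,C] q_used=2 → run F
t=12: queue=[A,C,F] q_used=0 → run A
t=13: queue=[A,C,F] q_used=1 → run A
t=14: queue=[A,C,F] q_used=2 → run A
t=15: queue=[C,F,A] q_used=0 → run C
t=16: queue=[C,F,A] q_used=1 → run C
t=17: queue=[C,F,A] q_used=2 → run C
t=18: queue=[F,A,C] q_used=0 → run F
t=19: queue=[F,A,C] q_used=1 → run F
t=20: queue=[F,A,C] q_used=2 → run F
t=21: queue=[A,C] q_used=0 → run A
t=22: queue=[C] q_used=0 → run C
t=23: queue=[C] q_used=1 → run C
t=24: (idle)
t=25: (idle)

running at tick 9 = F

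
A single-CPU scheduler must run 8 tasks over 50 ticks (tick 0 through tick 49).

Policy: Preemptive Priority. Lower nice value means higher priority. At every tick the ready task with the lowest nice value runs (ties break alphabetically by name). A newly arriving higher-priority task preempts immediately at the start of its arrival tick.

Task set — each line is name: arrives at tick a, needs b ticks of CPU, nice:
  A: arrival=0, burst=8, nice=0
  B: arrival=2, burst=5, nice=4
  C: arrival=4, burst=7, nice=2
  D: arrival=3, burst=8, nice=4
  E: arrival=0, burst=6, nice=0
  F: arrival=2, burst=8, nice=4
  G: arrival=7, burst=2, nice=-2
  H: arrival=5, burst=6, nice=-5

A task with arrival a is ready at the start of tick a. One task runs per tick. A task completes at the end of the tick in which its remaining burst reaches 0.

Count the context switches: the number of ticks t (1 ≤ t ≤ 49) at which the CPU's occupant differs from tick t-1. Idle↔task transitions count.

t=0: ready={A,E} → run A
t=1: ready={A,E} → run A
t=2: ready={A,B,E,F} → run A
t=3: ready={A,B,D,E,F} → run A
t=4: ready={A,B,C,D,E,F} → run A
t=5: ready={A,B,C,D,E,F,H} → run H
t=6: ready={A,B,C,D,E,F,H} → run H
t=7: ready={A,B,C,D,E,F,G,H} → run H
t=8: ready={A,B,C,D,E,F,G,H} → run H
t=9: ready={A,B,C,D,E,F,G,H} → run H
t=10: ready={A,B,C,D,E,F,G,H} → run H
t=11: ready={A,B,C,D,E,F,G} → run G
t=12: ready={A,B,C,D,E,F,G} → run G
t=13: ready={A,B,C,D,E,F} → run A
t=14: ready={A,B,C,D,E,F} → run A
t=15: ready={A,B,C,D,E,F} → run A
t=16: ready={B,C,D,E,F} → run E
t=17: ready={B,C,D,E,F} → run E
t=18: ready={B,C,D,E,F} → run E
t=19: ready={B,C,D,E,F} → run E
t=20: ready={B,C,D,E,F} → run E
t=21: ready={B,C,D,E,F} → run E
t=22: ready={B,C,D,F} → run C
t=23: ready={B,C,D,F} → run C
t=24: ready={B,C,D,F} → run C
t=25: ready={B,C,D,F} → run C
t=26: ready={B,C,D,F} → run C
t=27: ready={B,C,D,F} → run C
t=28: ready={B,C,D,F} → run C
t=29: ready={B,D,F} → run B
t=30: ready={B,D,F} → run B
t=31: ready={B,D,F} → run B
t=32: ready={B,D,F} → run B
t=33: ready={B,D,F} → run B
t=34: ready={D,F} → run D
t=35: ready={D,F} → run D
t=36: ready={D,F} → run D
t=37: ready={D,F} → run D
t=38: ready={D,F} → run D
t=39: ready={D,F} → run D
t=40: ready={D,F} → run D
t=41: ready={D,F} → run D
t=42: ready={F} → run F
t=43: ready={F} → run F
t=44: ready={F} → run F
t=45: ready={F} → run F
t=46: ready={F} → run F
t=47: ready={F} → run F
t=48: ready={F} → run F
t=49: ready={F} → run F

context switches = 8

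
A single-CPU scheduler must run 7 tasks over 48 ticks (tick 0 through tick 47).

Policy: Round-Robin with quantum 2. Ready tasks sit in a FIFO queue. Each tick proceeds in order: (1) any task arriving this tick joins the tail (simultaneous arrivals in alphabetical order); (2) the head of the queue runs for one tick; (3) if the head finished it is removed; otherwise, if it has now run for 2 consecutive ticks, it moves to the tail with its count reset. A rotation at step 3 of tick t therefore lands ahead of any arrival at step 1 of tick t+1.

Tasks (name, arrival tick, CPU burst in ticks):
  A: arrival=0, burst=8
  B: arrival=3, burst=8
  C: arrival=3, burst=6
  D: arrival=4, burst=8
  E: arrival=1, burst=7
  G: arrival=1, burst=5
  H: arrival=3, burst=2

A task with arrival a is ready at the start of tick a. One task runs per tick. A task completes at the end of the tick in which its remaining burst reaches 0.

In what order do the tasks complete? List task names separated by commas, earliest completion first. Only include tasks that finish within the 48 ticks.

completion order = H, G, A, C, E, B, D

t=0: queue=[A] q_used=0 → run A
t=1: queue=[A,E,G] q_used=1 → run A
t=2: queue=[E,G,A] q_used=0 → run E
t=3: queue=[E,G,A,B,C,H] q_used=1 → run E
t=4: queue=[G,A,B,C,H,E,D] q_used=0 → run G
t=5: queue=[G,A,B,C,H,E,D] q_used=1 → run G
t=6: queue=[A,B,C,H,E,D,G] q_used=0 → run A
t=7: queue=[A,B,C,H,E,D,G] q_used=1 → run A
t=8: queue=[B,C,H,E,D,G,A] q_used=0 → run B
t=9: queue=[B,C,H,E,D,G,A] q_used=1 → run B
t=10: queue=[C,H,E,D,G,A,B] q_used=0 → run C
t=11: queue=[C,H,E,D,G,A,B] q_used=1 → run C
t=12: queue=[H,E,D,G,A,B,C] q_used=0 → run H
t=13: queue=[H,E,D,G,A,B,C] q_used=1 → run H
t=14: queue=[E,D,G,A,B,C] q_used=0 → run E
t=15: queue=[E,D,G,A,B,C] q_used=1 → run E
t=16: queue=[D,G,A,B,C,E] q_used=0 → run D
t=17: queue=[D,G,A,B,C,E] q_used=1 → run D
t=18: queue=[G,A,B,C,E,D] q_used=0 → run G
t=19: queue=[G,A,B,C,E,D] q_used=1 → run G
t=20: queue=[A,B,C,E,D,G] q_used=0 → run A
t=21: queue=[A,B,C,E,D,G] q_used=1 → run A
t=22: queue=[B,C,E,D,G,A] q_used=0 → run B
t=23: queue=[B,C,E,D,G,A] q_used=1 → run B
t=24: queue=[C,E,D,G,A,B] q_used=0 → run C
t=25: queue=[C,E,D,G,A,B] q_used=1 → run C
t=26: queue=[E,D,G,A,B,C] q_used=0 → run E
t=27: queue=[E,D,G,A,B,C] q_used=1 → run E
t=28: queue=[D,G,A,B,C,E] q_used=0 → run D
t=29: queue=[D,G,A,B,C,E] q_used=1 → run D
t=30: queue=[G,A,B,C,E,D] q_used=0 → run G
t=31: queue=[A,B,C,E,D] q_used=0 → run A
t=32: queue=[A,B,C,E,D] q_used=1 → run A
t=33: queue=[B,C,E,D] q_used=0 → run B
t=34: queue=[B,C,E,D] q_used=1 → run B
t=35: queue=[C,E,D,B] q_used=0 → run C
t=36: queue=[C,E,D,B] q_used=1 → run C
t=37: queue=[E,D,B] q_used=0 → run E
t=38: queue=[D,B] q_used=0 → run D
t=39: queue=[D,B] q_used=1 → run D
t=40: queue=[B,D] q_used=0 → run B
t=41: queue=[B,D] q_used=1 → run B
t=42: queue=[D] q_used=0 → run D
t=43: queue=[D] q_used=1 → run D
t=44: (idle)
t=45: (idle)
t=46: (idle)
t=47: (idle)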